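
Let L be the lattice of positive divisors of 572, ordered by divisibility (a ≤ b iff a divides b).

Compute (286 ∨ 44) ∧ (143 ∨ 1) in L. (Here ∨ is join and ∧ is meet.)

286 ∨ 44 = 572
143 ∨ 1 = 143
572 ∧ 143 = 143

143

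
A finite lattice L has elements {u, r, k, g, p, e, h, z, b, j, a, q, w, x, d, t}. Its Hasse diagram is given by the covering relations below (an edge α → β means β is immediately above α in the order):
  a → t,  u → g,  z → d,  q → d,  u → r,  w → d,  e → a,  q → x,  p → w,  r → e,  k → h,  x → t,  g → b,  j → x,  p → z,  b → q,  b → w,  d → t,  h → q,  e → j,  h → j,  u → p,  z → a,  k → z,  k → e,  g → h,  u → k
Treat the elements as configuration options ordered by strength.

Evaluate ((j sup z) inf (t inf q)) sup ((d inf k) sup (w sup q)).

j ∨ z = t
t ∧ q = q
t ∧ q = q
d ∧ k = k
w ∨ q = d
k ∨ d = d
q ∨ d = d

d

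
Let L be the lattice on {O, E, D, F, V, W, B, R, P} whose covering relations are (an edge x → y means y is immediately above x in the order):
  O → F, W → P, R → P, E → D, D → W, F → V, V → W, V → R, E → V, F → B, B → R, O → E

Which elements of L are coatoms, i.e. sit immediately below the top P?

The coatoms are exactly the elements covered by P: R, W.

R, W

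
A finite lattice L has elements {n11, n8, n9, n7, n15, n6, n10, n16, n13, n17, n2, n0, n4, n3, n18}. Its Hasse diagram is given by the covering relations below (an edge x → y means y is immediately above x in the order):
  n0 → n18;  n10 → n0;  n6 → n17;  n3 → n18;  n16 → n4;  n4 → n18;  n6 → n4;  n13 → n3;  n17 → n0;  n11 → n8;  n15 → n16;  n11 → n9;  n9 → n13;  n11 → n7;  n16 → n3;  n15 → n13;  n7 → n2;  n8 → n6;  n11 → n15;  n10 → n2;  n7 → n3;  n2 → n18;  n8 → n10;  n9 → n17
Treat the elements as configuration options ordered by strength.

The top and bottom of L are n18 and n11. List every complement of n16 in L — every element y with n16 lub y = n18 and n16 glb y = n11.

Need y with n16 ∨ y = n18 and n16 ∧ y = n11.
Checking each element gives: n0, n10, n17, n2.

n0, n10, n17, n2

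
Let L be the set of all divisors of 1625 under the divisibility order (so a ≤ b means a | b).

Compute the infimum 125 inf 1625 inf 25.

25

In the divisibility order, the meet is the greatest common divisor: gcd(125, 1625, 25) = 25.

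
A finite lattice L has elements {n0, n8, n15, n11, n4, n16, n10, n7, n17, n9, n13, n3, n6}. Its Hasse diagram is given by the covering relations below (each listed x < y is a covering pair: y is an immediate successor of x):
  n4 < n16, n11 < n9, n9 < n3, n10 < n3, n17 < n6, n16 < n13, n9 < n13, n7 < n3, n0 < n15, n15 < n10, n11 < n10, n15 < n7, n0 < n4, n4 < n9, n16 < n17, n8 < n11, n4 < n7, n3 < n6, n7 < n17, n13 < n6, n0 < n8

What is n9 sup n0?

n9

Common upper bounds of {n9, n0}: n13, n3, n6, n9.
The least among these is n9.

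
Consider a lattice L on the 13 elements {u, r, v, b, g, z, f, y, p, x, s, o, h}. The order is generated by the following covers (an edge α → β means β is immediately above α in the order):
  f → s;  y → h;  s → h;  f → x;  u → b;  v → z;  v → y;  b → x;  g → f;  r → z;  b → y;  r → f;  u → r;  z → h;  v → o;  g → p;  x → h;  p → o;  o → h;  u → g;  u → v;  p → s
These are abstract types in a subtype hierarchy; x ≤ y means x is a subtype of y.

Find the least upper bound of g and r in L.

Common upper bounds of {g, r}: f, h, s, x.
The least among these is f.

f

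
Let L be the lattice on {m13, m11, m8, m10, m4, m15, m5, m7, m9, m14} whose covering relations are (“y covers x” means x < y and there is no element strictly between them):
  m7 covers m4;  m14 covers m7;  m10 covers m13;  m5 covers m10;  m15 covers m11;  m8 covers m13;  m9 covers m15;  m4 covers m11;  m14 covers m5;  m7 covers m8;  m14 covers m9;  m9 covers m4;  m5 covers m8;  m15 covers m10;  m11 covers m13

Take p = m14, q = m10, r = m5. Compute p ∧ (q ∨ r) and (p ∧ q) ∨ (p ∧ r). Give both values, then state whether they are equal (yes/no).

m5; m5; yes

q ∨ r = m5, so p ∧ (q ∨ r) = m14 ∧ m5 = m5.
p ∧ q = m10 and p ∧ r = m5, so (p ∧ q) ∨ (p ∧ r) = m10 ∨ m5 = m5.
Equal: yes.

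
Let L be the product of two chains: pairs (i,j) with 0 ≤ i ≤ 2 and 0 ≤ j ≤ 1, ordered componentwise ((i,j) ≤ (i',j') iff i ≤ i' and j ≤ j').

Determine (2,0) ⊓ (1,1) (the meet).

(1,0)

Common lower bounds of {(2,0), (1,1)}: (0,0), (1,0).
The greatest among these is (1,0).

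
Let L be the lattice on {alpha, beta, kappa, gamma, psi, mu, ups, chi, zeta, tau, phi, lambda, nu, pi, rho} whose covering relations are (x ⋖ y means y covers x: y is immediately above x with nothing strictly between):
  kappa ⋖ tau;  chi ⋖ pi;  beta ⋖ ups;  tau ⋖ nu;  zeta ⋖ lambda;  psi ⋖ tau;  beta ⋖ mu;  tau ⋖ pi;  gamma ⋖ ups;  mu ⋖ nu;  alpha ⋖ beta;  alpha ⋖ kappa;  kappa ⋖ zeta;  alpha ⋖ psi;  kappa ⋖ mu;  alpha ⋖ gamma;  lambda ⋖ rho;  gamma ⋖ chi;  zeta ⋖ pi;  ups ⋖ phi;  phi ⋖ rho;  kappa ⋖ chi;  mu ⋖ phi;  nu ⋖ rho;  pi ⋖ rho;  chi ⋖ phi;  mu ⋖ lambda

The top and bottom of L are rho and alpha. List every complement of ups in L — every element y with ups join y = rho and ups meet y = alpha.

psi, tau, zeta

Need y with ups ∨ y = rho and ups ∧ y = alpha.
Checking each element gives: psi, tau, zeta.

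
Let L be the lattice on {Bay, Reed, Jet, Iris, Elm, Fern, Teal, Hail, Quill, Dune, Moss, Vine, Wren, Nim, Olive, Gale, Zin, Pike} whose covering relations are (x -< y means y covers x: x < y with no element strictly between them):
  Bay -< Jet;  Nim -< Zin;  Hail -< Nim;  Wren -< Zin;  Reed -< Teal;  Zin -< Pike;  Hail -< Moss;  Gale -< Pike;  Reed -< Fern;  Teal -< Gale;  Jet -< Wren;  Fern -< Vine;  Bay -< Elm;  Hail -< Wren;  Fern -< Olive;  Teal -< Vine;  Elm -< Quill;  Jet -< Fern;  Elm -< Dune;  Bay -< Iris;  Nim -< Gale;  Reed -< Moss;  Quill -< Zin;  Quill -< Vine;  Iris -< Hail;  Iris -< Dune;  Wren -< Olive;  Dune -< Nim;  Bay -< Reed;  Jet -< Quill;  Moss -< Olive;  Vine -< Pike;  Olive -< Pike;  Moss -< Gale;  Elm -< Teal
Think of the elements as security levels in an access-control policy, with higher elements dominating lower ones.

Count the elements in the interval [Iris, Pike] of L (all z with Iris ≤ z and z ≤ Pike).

10

The interval [Iris, Pike] = {Dune, Gale, Hail, Iris, Moss, Nim, Olive, Pike, Wren, Zin}, which has 10 elements.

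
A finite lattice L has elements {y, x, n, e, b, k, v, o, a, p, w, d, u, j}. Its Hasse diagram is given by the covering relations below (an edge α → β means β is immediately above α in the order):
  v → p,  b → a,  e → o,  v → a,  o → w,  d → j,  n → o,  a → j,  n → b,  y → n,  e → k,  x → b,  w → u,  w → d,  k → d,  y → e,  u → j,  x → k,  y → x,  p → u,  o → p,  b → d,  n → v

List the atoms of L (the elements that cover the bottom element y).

e, n, x

The atoms are exactly the elements that cover y: e, n, x.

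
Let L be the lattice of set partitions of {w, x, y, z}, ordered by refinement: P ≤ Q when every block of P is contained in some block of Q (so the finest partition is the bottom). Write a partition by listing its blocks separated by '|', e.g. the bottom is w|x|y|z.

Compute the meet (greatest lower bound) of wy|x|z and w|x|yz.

w|x|y|z

The meet (common refinement) of wy|x|z and w|x|yz intersects blocks pairwise, giving w|x|y|z.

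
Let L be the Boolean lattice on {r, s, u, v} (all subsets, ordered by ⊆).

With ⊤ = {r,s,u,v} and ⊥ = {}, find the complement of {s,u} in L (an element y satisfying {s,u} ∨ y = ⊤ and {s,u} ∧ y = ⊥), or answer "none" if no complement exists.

Need y with {s,u} ∨ y = {r,s,u,v} and {s,u} ∧ y = {}.
Checking each element gives: {r,v}.

{r,v}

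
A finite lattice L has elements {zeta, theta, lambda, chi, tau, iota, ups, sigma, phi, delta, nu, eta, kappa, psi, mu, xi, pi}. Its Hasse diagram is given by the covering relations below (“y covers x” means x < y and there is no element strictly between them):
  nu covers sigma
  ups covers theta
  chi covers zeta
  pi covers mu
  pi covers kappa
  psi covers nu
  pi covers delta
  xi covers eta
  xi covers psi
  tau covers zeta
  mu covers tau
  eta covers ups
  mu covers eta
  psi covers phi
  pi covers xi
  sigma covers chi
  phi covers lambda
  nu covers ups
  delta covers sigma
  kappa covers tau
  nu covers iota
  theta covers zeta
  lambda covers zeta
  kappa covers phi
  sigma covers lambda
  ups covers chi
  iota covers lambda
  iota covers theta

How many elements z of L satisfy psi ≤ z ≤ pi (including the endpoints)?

The interval [psi, pi] = {pi, psi, xi}, which has 3 elements.

3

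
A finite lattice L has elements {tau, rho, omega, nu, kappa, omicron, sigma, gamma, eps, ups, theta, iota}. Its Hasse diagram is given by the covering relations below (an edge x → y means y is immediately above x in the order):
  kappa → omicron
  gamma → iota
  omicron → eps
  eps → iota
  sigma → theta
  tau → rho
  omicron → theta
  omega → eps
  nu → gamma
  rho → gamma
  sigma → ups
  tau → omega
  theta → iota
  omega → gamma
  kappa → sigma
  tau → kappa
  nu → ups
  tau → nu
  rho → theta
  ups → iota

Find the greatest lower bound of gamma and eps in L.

omega

Common lower bounds of {gamma, eps}: omega, tau.
The greatest among these is omega.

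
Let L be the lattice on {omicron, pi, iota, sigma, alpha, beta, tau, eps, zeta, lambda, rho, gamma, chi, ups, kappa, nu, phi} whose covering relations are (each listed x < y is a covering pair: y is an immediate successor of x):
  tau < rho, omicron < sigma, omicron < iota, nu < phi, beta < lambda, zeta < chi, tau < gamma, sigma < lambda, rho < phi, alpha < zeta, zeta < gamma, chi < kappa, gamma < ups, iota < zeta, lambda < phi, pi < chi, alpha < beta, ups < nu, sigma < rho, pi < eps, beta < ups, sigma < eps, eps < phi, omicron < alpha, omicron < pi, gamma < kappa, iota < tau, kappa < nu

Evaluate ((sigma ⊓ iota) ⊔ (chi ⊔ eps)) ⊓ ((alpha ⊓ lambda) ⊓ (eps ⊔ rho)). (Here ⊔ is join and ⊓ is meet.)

sigma ∧ iota = omicron
chi ∨ eps = phi
omicron ∨ phi = phi
alpha ∧ lambda = alpha
eps ∨ rho = phi
alpha ∧ phi = alpha
phi ∧ alpha = alpha

alpha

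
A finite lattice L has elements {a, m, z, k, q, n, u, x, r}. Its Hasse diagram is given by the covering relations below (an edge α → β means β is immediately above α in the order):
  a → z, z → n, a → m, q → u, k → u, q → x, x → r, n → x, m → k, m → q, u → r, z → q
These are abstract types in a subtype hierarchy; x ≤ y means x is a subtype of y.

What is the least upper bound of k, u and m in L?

Common upper bounds of {k, u, m}: r, u.
The least among these is u.

u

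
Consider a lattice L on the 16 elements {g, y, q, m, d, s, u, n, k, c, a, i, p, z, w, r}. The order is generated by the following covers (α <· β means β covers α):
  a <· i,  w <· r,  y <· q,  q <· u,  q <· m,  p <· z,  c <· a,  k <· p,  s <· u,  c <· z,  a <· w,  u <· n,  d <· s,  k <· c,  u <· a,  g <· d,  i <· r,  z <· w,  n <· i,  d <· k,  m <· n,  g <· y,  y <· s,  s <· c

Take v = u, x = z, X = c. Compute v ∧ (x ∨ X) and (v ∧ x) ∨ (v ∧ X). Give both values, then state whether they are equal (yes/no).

x ∨ X = z, so v ∧ (x ∨ X) = u ∧ z = s.
v ∧ x = s and v ∧ X = s, so (v ∧ x) ∨ (v ∧ X) = s ∨ s = s.
Equal: yes.

s; s; yes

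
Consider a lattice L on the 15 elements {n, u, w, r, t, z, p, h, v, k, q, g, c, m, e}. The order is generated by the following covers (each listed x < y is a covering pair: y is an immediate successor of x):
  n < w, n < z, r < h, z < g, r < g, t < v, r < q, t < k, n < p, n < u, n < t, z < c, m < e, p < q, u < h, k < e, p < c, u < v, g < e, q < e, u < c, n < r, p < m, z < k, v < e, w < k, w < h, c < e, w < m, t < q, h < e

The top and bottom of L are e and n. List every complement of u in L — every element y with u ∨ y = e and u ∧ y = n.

Need y with u ∨ y = e and u ∧ y = n.
Checking each element gives: g, k, m, q.

g, k, m, q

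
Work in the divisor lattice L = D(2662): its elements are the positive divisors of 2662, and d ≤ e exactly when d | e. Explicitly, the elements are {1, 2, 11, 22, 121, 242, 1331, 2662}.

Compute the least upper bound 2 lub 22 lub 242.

In the divisibility order, the join is the least common multiple: lcm(2, 22, 242) = 242.

242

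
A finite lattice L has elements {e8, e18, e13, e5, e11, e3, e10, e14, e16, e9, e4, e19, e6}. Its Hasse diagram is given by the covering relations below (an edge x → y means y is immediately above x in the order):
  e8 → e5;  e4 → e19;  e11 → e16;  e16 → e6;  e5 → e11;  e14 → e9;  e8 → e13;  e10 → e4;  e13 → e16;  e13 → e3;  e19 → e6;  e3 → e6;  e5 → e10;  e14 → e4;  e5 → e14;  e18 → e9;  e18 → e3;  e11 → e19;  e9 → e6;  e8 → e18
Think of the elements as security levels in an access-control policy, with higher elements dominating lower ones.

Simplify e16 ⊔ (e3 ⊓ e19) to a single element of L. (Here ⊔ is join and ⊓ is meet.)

e3 ∧ e19 = e8
e16 ∨ e8 = e16

e16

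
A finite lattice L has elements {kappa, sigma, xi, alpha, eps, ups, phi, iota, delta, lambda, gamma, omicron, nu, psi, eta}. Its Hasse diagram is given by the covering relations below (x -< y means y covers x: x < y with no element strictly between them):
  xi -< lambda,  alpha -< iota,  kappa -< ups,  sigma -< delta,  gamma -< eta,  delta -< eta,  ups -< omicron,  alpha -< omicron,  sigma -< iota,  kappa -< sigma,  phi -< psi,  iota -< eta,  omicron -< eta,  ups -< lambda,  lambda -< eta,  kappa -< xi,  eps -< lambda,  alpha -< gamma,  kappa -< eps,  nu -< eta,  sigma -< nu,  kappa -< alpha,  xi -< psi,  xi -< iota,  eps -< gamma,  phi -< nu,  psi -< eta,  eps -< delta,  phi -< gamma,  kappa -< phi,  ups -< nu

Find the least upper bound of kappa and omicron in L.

omicron

Common upper bounds of {kappa, omicron}: eta, omicron.
The least among these is omicron.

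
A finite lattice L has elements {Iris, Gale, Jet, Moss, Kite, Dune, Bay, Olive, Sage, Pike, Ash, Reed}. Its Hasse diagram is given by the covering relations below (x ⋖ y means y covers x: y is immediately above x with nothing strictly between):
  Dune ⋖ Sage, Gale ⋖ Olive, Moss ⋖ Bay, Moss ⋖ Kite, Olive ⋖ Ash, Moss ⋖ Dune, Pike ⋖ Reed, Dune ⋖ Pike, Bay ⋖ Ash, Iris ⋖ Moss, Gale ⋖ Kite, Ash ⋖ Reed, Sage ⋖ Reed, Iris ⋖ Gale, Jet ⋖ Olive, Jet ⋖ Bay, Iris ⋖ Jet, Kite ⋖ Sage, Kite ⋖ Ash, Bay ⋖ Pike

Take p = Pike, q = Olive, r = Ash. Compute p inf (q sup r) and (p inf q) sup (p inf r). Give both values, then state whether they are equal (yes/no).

Bay; Bay; yes

q sup r = Ash, so p inf (q sup r) = Pike inf Ash = Bay.
p inf q = Jet and p inf r = Bay, so (p inf q) sup (p inf r) = Jet sup Bay = Bay.
Equal: yes.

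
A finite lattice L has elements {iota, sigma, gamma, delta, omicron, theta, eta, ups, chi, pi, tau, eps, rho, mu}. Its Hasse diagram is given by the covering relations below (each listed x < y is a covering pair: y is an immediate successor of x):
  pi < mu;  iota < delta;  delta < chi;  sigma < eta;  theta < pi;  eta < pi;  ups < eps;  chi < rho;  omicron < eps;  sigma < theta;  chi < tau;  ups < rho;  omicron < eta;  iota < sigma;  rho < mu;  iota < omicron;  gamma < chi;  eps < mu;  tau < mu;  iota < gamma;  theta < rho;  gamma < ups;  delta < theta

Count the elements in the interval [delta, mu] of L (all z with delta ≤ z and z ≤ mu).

7

The interval [delta, mu] = {chi, delta, mu, pi, rho, tau, theta}, which has 7 elements.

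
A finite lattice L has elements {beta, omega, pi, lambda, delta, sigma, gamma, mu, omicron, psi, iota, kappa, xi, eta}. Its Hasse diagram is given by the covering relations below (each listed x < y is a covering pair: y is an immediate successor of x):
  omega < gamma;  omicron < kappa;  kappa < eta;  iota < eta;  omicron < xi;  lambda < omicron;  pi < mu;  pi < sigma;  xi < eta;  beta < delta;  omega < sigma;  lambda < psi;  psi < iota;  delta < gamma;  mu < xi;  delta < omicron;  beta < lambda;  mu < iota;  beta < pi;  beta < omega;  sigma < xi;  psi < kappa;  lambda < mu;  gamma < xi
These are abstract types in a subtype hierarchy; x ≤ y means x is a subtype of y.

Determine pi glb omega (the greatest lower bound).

beta

Common lower bounds of {pi, omega}: beta.
The greatest among these is beta.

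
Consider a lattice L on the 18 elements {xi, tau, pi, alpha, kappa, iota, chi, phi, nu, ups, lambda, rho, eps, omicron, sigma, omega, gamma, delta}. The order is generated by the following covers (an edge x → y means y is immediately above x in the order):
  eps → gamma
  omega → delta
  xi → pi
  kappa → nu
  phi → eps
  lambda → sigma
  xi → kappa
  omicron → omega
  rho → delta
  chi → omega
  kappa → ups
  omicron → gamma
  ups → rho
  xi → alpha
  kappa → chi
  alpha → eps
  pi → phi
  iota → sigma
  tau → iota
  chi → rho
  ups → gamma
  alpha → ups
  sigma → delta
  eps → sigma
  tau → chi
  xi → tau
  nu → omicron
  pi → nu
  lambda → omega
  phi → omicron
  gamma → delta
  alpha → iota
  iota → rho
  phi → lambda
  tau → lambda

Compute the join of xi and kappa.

kappa

Common upper bounds of {xi, kappa}: chi, delta, gamma, kappa, nu, omega, omicron, rho, ups.
The least among these is kappa.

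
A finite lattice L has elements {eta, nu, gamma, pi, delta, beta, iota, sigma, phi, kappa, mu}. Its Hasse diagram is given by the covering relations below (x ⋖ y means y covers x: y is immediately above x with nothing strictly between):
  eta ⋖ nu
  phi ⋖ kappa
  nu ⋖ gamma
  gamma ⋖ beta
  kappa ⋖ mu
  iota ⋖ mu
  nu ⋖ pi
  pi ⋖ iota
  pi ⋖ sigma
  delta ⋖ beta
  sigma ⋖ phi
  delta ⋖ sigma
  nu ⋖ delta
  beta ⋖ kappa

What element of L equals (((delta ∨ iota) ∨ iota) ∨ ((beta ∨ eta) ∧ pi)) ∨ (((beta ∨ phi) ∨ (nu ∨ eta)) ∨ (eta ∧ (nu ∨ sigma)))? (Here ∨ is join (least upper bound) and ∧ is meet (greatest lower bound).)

mu

delta ∨ iota = mu
mu ∨ iota = mu
beta ∨ eta = beta
beta ∧ pi = nu
mu ∨ nu = mu
beta ∨ phi = kappa
nu ∨ eta = nu
kappa ∨ nu = kappa
nu ∨ sigma = sigma
eta ∧ sigma = eta
kappa ∨ eta = kappa
mu ∨ kappa = mu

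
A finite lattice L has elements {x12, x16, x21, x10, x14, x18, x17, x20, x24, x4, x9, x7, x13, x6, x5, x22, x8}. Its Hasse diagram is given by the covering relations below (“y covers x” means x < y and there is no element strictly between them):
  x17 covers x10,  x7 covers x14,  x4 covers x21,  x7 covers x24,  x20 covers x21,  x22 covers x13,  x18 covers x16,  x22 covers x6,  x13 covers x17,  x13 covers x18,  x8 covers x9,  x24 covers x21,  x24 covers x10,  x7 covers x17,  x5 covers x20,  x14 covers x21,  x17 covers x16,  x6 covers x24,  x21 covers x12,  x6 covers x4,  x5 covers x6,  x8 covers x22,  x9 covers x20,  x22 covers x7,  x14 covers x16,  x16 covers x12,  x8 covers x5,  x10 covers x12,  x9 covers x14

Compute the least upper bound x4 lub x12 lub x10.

Common upper bounds of {x4, x12, x10}: x22, x5, x6, x8.
The least among these is x6.

x6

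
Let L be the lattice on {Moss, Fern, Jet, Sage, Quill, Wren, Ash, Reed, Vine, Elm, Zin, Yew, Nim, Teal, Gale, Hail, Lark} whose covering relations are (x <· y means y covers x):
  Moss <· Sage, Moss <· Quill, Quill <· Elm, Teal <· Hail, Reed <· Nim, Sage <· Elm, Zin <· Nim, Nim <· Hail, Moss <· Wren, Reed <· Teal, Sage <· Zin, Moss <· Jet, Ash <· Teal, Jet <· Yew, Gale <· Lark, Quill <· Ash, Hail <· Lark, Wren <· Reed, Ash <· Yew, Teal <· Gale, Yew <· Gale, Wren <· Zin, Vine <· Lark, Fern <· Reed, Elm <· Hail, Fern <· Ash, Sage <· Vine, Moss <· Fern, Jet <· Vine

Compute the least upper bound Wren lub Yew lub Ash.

Gale

Common upper bounds of {Wren, Yew, Ash}: Gale, Lark.
The least among these is Gale.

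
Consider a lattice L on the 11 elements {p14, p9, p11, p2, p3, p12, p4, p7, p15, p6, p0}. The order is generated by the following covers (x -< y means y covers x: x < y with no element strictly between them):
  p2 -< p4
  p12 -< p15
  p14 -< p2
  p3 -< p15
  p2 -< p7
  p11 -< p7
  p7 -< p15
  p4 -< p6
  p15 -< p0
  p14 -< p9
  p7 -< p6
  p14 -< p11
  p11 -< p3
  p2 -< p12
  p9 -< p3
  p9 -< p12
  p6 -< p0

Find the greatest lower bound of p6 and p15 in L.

p7

Common lower bounds of {p6, p15}: p11, p14, p2, p7.
The greatest among these is p7.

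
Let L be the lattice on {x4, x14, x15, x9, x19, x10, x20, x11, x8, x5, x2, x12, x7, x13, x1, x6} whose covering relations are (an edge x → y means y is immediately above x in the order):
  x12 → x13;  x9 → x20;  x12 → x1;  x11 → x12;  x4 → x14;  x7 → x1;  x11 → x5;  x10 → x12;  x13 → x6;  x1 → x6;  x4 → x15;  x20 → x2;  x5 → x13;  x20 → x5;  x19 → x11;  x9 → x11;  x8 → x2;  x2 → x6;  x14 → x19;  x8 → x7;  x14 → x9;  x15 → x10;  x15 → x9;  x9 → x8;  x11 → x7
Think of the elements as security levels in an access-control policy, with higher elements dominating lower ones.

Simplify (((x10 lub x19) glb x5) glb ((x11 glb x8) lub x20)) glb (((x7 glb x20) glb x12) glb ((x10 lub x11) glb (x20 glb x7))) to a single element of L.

x10 ∨ x19 = x12
x12 ∧ x5 = x11
x11 ∧ x8 = x9
x9 ∨ x20 = x20
x11 ∧ x20 = x9
x7 ∧ x20 = x9
x9 ∧ x12 = x9
x10 ∨ x11 = x12
x20 ∧ x7 = x9
x12 ∧ x9 = x9
x9 ∧ x9 = x9
x9 ∧ x9 = x9

x9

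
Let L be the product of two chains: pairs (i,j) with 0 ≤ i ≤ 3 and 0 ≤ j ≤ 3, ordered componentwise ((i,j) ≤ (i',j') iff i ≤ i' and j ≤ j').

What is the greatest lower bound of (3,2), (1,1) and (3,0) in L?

In a product of chains, the meet is componentwise min, giving (1,0).

(1,0)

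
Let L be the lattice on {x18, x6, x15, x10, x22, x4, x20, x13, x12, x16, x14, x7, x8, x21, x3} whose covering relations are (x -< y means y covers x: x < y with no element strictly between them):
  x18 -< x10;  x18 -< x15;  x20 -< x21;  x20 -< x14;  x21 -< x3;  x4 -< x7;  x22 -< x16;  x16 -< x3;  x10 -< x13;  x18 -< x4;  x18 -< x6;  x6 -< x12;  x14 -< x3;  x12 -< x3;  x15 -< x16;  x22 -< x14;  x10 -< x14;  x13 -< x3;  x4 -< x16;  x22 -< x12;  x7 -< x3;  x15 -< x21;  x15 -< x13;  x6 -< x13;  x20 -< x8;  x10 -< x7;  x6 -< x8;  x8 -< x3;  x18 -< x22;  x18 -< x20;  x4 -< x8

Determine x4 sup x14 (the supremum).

x3

Common upper bounds of {x4, x14}: x3.
The least among these is x3.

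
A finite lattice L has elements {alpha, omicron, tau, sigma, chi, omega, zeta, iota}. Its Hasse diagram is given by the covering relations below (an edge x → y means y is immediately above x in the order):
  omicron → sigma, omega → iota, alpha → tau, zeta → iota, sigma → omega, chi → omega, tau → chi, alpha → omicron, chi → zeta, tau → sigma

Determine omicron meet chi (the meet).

Common lower bounds of {omicron, chi}: alpha.
The greatest among these is alpha.

alpha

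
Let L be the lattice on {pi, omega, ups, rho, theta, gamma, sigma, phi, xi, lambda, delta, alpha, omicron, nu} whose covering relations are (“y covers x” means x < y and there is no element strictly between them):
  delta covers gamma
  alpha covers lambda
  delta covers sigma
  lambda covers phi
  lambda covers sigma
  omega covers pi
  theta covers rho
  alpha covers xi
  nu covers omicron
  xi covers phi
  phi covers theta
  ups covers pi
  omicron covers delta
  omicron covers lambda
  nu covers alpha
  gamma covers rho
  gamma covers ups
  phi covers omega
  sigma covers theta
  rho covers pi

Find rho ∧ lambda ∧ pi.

pi

Common lower bounds of {rho, lambda, pi}: pi.
The greatest among these is pi.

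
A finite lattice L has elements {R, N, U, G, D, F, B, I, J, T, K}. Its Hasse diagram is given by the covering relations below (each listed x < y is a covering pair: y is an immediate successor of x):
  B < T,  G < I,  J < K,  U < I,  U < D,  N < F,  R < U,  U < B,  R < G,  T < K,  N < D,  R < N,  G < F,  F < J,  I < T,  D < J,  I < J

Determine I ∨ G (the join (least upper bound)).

Common upper bounds of {I, G}: I, J, K, T.
The least among these is I.

I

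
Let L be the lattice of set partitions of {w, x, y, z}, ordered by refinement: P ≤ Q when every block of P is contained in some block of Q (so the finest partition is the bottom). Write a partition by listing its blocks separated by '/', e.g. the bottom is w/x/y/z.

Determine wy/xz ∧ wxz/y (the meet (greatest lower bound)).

w/xz/y

The meet (common refinement) of wy/xz and wxz/y intersects blocks pairwise, giving w/xz/y.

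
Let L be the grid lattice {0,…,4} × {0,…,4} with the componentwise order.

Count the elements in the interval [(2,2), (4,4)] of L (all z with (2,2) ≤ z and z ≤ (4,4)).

The interval [(2,2), (4,4)] = {(2,2), (2,3), (2,4), (3,2), (3,3), (3,4), (4,2), (4,3), (4,4)}, which has 9 elements.

9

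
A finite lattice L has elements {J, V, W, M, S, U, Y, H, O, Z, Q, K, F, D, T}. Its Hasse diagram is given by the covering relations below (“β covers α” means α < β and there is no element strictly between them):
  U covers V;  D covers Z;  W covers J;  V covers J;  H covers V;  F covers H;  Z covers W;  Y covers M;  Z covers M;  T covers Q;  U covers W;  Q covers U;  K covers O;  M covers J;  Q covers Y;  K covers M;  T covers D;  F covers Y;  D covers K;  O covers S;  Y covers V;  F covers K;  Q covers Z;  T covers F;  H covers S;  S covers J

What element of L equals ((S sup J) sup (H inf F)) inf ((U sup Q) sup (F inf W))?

S ∨ J = S
H ∧ F = H
S ∨ H = H
U ∨ Q = Q
F ∧ W = J
Q ∨ J = Q
H ∧ Q = V

V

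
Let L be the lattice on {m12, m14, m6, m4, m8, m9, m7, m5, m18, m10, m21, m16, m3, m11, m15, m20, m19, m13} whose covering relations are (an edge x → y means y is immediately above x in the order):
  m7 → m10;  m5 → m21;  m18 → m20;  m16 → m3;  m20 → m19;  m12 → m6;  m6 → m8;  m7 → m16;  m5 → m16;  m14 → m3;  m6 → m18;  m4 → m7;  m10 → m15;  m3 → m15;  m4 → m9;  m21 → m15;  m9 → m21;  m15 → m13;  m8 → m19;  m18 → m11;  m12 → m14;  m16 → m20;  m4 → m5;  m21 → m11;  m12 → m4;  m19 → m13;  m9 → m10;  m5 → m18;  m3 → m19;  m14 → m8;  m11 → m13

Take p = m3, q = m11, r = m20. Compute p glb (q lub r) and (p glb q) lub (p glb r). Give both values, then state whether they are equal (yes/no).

q lub r = m13, so p glb (q lub r) = m3 glb m13 = m3.
p glb q = m5 and p glb r = m16, so (p glb q) lub (p glb r) = m5 lub m16 = m16.
Equal: no.

m3; m16; no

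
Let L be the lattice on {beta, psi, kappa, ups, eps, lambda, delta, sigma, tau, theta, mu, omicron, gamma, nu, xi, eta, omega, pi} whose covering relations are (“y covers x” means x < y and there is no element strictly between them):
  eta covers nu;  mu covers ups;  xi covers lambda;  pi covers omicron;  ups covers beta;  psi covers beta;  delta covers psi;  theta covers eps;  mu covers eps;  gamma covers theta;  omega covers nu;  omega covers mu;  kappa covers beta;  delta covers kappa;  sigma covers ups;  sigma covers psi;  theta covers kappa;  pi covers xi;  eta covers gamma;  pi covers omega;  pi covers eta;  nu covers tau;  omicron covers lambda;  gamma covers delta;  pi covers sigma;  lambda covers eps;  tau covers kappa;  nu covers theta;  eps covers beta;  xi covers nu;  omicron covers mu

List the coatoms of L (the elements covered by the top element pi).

The coatoms are exactly the elements covered by pi: eta, omega, omicron, sigma, xi.

eta, omega, omicron, sigma, xi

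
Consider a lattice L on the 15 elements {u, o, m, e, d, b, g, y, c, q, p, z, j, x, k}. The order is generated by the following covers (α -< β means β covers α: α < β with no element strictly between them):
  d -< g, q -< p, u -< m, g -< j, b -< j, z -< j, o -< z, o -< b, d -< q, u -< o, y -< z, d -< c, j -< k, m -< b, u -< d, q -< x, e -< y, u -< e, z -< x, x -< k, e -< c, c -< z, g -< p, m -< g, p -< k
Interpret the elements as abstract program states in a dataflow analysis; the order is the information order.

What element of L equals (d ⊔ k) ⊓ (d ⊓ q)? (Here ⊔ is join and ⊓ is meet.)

d

d ∨ k = k
d ∧ q = d
k ∧ d = d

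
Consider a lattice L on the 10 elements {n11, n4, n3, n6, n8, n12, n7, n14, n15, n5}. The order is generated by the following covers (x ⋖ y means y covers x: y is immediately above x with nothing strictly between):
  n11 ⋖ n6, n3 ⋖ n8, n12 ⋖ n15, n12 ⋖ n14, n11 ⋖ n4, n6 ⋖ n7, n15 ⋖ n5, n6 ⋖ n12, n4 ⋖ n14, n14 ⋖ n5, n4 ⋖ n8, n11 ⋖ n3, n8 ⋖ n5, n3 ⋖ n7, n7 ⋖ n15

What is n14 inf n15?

Common lower bounds of {n14, n15}: n11, n12, n6.
The greatest among these is n12.

n12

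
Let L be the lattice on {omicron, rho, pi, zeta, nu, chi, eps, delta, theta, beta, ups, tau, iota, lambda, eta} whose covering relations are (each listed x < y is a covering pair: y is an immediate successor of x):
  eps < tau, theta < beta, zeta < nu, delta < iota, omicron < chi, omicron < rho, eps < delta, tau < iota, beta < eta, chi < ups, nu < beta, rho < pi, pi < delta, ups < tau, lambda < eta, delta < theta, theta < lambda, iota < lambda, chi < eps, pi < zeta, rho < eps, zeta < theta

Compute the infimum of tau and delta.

Common lower bounds of {tau, delta}: chi, eps, omicron, rho.
The greatest among these is eps.

eps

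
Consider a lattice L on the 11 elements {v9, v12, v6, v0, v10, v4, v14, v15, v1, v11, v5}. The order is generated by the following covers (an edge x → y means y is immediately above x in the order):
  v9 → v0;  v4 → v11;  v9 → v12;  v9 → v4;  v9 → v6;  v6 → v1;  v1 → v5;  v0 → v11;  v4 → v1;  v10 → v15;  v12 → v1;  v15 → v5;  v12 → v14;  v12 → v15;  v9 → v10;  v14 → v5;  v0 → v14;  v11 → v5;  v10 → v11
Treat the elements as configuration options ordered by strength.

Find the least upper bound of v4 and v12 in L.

v1

Common upper bounds of {v4, v12}: v1, v5.
The least among these is v1.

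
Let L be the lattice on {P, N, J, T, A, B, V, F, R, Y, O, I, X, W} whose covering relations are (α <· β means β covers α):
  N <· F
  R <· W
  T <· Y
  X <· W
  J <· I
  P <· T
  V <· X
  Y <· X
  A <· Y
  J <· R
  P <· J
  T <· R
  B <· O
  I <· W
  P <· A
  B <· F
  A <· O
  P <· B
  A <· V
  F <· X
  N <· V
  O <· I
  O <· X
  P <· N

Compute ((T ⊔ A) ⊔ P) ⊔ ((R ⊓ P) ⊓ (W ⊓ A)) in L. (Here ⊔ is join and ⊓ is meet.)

T ∨ A = Y
Y ∨ P = Y
R ∧ P = P
W ∧ A = A
P ∧ A = P
Y ∨ P = Y

Y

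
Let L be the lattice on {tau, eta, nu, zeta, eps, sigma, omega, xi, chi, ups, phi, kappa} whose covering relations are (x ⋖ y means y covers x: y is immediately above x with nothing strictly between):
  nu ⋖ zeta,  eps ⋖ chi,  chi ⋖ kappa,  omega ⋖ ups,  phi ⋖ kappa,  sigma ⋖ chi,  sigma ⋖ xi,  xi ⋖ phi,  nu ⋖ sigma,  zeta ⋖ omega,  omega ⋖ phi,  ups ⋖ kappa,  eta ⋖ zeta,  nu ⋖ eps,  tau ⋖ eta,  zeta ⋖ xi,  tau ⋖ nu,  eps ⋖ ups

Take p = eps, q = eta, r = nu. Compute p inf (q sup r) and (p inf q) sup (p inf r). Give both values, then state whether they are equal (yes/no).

q sup r = zeta, so p inf (q sup r) = eps inf zeta = nu.
p inf q = tau and p inf r = nu, so (p inf q) sup (p inf r) = tau sup nu = nu.
Equal: yes.

nu; nu; yes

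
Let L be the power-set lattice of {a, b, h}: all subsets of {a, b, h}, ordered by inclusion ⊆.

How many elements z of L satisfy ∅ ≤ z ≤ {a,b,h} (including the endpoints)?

The interval [∅, {a,b,h}] = {{a,b,h}, {a,b}, {a,h}, {a}, {b,h}, {b}, {h}, ∅}, which has 8 elements.

8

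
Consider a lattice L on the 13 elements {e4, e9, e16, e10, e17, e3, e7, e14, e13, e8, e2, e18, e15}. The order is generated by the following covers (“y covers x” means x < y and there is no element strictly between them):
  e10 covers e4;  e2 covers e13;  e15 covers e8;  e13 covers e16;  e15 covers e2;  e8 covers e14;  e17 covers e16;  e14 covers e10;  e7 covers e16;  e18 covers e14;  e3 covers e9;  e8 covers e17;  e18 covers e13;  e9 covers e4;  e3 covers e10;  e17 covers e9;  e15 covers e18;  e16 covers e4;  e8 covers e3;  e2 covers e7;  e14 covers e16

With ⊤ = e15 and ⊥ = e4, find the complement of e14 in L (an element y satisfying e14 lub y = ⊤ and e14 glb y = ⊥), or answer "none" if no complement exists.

none

For every candidate y, either e14 ∨ y ≠ e15 or e14 ∧ y ≠ e4; no complement exists.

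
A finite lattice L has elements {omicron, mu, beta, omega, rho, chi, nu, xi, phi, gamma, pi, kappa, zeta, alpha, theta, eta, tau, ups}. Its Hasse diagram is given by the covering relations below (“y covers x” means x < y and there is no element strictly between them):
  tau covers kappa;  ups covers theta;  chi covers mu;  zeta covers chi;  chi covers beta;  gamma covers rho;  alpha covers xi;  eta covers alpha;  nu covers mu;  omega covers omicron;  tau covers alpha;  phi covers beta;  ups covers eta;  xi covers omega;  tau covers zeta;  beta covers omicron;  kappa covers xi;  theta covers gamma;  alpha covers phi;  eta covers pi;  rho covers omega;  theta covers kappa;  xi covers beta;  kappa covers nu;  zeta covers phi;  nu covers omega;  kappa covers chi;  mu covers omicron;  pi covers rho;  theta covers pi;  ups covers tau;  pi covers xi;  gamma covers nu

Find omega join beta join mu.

kappa

Common upper bounds of {omega, beta, mu}: kappa, tau, theta, ups.
The least among these is kappa.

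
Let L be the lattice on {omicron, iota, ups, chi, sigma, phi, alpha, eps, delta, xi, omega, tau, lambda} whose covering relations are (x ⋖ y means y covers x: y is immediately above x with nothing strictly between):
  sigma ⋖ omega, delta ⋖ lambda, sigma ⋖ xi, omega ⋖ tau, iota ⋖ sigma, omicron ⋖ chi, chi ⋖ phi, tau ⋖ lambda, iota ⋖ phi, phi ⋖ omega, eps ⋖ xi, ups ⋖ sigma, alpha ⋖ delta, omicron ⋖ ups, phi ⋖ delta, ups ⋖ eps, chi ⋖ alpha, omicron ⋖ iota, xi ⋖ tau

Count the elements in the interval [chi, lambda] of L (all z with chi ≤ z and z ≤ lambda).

The interval [chi, lambda] = {alpha, chi, delta, lambda, omega, phi, tau}, which has 7 elements.

7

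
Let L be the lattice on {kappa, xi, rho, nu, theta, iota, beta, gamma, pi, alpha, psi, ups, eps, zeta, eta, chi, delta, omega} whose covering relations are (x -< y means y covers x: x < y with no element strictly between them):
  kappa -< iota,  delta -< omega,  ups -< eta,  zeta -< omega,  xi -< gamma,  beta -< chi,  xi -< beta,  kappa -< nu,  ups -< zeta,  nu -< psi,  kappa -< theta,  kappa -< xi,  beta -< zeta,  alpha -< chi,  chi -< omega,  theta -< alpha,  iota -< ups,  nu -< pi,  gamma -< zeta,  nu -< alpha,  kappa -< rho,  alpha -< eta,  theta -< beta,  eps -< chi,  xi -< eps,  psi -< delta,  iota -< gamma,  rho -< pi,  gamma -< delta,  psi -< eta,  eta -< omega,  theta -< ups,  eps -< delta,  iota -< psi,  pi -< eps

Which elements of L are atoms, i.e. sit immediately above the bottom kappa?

The atoms are exactly the elements that cover kappa: iota, nu, rho, theta, xi.

iota, nu, rho, theta, xi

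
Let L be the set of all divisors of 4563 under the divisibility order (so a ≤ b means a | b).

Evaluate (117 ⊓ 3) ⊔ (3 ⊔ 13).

39

117 ∧ 3 = 3
3 ∨ 13 = 39
3 ∨ 39 = 39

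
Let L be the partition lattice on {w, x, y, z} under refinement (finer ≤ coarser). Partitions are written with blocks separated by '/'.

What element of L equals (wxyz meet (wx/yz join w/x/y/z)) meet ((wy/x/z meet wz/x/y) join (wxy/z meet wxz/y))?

wx/y/z

wx/yz ∨ w/x/y/z = wx/yz
wxyz ∧ wx/yz = wx/yz
wy/x/z ∧ wz/x/y = w/x/y/z
wxy/z ∧ wxz/y = wx/y/z
w/x/y/z ∨ wx/y/z = wx/y/z
wx/yz ∧ wx/y/z = wx/y/z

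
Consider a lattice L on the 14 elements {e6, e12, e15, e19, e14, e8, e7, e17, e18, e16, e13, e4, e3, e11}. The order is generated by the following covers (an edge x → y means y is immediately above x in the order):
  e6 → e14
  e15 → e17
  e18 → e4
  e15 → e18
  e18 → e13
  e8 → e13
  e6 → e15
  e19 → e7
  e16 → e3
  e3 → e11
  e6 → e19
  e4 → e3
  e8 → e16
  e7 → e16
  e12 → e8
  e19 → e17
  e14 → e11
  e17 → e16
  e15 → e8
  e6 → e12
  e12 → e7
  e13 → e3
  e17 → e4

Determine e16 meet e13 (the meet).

Common lower bounds of {e16, e13}: e12, e15, e6, e8.
The greatest among these is e8.

e8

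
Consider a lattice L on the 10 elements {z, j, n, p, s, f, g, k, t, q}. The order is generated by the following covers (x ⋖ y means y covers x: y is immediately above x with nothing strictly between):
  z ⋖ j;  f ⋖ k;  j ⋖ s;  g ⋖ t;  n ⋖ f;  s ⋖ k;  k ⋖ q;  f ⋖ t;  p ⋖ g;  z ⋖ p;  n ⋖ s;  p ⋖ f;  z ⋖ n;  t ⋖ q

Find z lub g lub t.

t

Common upper bounds of {z, g, t}: q, t.
The least among these is t.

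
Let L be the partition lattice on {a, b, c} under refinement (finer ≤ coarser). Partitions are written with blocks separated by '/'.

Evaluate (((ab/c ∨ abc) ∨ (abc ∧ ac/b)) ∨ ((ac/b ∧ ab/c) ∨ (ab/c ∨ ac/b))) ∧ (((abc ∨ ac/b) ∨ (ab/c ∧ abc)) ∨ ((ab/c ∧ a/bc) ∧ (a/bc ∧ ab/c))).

ab/c ∨ abc = abc
abc ∧ ac/b = ac/b
abc ∨ ac/b = abc
ac/b ∧ ab/c = a/b/c
ab/c ∨ ac/b = abc
a/b/c ∨ abc = abc
abc ∨ abc = abc
abc ∨ ac/b = abc
ab/c ∧ abc = ab/c
abc ∨ ab/c = abc
ab/c ∧ a/bc = a/b/c
a/bc ∧ ab/c = a/b/c
a/b/c ∧ a/b/c = a/b/c
abc ∨ a/b/c = abc
abc ∧ abc = abc

abc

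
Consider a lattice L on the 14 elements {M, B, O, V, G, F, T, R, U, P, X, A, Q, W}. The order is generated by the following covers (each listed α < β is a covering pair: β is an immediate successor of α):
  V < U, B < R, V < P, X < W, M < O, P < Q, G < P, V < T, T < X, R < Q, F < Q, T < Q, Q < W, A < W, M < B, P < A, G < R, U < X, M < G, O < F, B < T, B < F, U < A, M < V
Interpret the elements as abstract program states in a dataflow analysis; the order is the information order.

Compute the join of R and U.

W

Common upper bounds of {R, U}: W.
The least among these is W.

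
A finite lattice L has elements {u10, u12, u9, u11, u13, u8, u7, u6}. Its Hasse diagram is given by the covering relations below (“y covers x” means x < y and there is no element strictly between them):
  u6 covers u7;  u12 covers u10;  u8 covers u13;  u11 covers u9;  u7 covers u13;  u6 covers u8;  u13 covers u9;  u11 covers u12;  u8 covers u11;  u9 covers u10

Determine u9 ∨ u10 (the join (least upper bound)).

u9

Common upper bounds of {u9, u10}: u11, u13, u6, u7, u8, u9.
The least among these is u9.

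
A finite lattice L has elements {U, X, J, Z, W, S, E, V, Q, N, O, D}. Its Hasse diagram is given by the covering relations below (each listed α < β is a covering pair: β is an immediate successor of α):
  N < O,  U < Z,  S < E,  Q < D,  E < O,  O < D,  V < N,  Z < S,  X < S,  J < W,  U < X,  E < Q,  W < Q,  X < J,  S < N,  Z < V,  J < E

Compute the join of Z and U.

Z

Common upper bounds of {Z, U}: D, E, N, O, Q, S, V, Z.
The least among these is Z.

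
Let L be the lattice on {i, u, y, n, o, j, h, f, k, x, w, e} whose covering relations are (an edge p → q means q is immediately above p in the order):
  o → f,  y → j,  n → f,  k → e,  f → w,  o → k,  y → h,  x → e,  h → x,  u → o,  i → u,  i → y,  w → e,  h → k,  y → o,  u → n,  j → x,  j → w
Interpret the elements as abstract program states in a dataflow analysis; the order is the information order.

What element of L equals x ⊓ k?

h

x ∧ k = h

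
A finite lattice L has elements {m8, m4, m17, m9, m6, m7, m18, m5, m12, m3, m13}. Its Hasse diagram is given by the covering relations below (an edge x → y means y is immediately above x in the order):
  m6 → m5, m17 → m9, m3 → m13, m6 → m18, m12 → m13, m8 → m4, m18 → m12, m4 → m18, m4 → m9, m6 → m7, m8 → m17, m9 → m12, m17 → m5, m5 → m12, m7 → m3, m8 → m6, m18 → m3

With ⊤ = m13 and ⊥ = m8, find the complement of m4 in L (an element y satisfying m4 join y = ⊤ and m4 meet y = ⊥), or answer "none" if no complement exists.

For every candidate y, either m4 ∨ y ≠ m13 or m4 ∧ y ≠ m8; no complement exists.

none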